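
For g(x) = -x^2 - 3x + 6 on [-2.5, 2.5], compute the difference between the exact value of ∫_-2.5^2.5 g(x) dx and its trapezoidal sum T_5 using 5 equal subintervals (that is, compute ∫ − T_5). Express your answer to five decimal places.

0.83333

Exact integral: ∫_-2.5^2.5 g(x) dx ≈ 19.5833333.
T_5 = 18.75.
Error ≈ 19.5833333 − 18.75 ≈ 0.83333.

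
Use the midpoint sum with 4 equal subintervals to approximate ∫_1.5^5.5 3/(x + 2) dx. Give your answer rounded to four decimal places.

2.2786

Δx = (5.5 − 1.5)/4 = 1.
Midpoints: 2, 3, 4, 5.
f(2) = 0.75, f(3) = 0.6, f(4) = 0.5, f(5) = 3/7.
Sum = Δx · [f(2) + f(3) + f(4) + f(5)].
Sum ≈ 2.2786.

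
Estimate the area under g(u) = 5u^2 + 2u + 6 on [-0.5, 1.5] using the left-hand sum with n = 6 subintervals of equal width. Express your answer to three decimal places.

17.685

Δu = (1.5 − (-0.5))/6 = 1/3.
Left endpoints: -0.5, -1/6, 1/6, 0.5, 5/6, 7/6.
g(-0.5) = 6.25, g(-1/6) = 209/36, g(1/6) = 233/36, g(0.5) = 8.25, g(5/6) = 401/36, g(7/6) = 545/36.
Sum = Δu · [g(-0.5) + g(-1/6) + g(1/6) + ...].
Sum ≈ 17.685.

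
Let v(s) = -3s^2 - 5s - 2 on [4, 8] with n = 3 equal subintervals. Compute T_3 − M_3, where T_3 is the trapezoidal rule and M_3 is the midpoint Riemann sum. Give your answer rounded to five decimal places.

T_3 ≈ -579.5555556.
M_3 ≈ -574.2222222.
T_3 − M_3 ≈ -5.33333.

-5.33333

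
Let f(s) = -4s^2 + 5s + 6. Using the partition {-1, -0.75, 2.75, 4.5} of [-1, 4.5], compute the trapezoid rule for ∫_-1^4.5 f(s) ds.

Subinterval widths: 0.25, 3.5, 1.75.
f(-1) = -3, f(-0.75) = 0, f(2.75) = -10.5, f(4.5) = -52.5.
On each subinterval the trapezoid contributes (Δs_i/2)·[f(s_{i-1}) + f(s_i)].
Sum = -73.875.

-73.875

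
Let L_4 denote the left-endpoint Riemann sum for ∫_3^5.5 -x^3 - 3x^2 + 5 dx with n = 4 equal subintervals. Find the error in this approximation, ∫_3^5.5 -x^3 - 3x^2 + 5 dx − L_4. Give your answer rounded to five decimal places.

Exact integral: ∫_3^5.5 f(x) dx = -335.390625.
L_4 ≈ -274.4775391.
Error ≈ -335.390625 − (-274.4775391) ≈ -60.91309.

-60.91309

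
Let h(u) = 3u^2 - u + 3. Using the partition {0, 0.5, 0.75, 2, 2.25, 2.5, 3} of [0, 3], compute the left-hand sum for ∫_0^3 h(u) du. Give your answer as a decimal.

24.09375

Subinterval widths: 0.5, 0.25, 1.25, 0.25, 0.25, 0.5.
Left endpoints: 0, 0.5, 0.75, 2, 2.25, 2.5.
h(0) = 3, h(0.5) = 3.25, h(0.75) = 3.9375, h(2) = 13, h(2.25) = 15.9375, h(2.5) = 19.25.
Sum = Σ Δu_i · h(u_i).
Sum = 24.09375.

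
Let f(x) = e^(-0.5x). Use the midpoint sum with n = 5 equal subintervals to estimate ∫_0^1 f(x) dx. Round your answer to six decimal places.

Δx = (1 − 0)/5 = 0.2.
Midpoints: 0.1, 0.3, 0.5, 0.7, 0.9.
f(0.1) ≈ 0.951229, f(0.3) ≈ 0.860708, f(0.5) ≈ 0.778801, f(0.7) ≈ 0.704688, f(0.9) ≈ 0.637628.
Sum = Δx · [f(0.1) + f(0.3) + f(0.5) + f(0.7) + f(0.9)].
Sum ≈ 0.786611.

0.786611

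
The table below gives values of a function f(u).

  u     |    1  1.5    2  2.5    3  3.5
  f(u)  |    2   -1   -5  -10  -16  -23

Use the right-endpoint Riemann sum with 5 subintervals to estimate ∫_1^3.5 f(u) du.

-27.5

Δu = 0.5.
Sum = 0.5·[(-1) + (-5) + (-10) + (-16) + (-23)] = -27.5.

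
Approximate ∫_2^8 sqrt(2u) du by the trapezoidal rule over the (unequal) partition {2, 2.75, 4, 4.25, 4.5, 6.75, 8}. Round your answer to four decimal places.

18.6253

Subinterval widths: 0.75, 1.25, 0.25, 0.25, 2.25, 1.25.
f(2) ≈ 2.0000, f(2.75) ≈ 2.3452, f(4) ≈ 2.8284, f(4.25) ≈ 2.9155, f(4.5) ≈ 3.0000, f(6.75) ≈ 3.6742, f(8) ≈ 4.0000.
On each subinterval the trapezoid contributes (Δu_i/2)·[f(u_{i-1}) + f(u_i)].
Sum ≈ 18.6253.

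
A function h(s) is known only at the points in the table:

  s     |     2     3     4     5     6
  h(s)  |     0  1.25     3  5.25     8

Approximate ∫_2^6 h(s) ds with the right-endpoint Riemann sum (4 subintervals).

17.5

Δs = 1.
Sum = 1·[1.25 + 3 + 5.25 + 8] = 17.5.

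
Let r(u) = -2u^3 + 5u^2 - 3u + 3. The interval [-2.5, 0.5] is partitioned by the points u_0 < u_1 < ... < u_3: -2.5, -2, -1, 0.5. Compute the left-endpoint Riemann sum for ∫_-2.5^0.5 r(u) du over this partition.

101

Subinterval widths: 0.5, 1, 1.5.
Left endpoints: -2.5, -2, -1.
r(-2.5) = 73, r(-2) = 45, r(-1) = 13.
Sum = Σ Δu_i · r(u_i).
Sum = 101.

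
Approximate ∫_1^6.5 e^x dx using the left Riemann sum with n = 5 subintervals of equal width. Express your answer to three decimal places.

363.576

Δx = (6.5 − 1)/5 = 1.1.
Left endpoints: 1, 2.1, 3.2, 4.3, 5.4.
f(1) ≈ 2.718, f(2.1) ≈ 8.166, f(3.2) ≈ 24.533, f(4.3) ≈ 73.700, f(5.4) ≈ 221.406.
Sum = Δx · [f(1) + f(2.1) + f(3.2) + f(4.3) + f(5.4)].
Sum ≈ 363.576.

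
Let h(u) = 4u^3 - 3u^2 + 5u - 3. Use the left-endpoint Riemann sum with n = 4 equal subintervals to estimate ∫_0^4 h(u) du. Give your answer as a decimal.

Δu = (4 − 0)/4 = 1.
Left endpoints: 0, 1, 2, 3.
h(0) = -3, h(1) = 3, h(2) = 27, h(3) = 93.
Sum = Δu · [h(0) + h(1) + h(2) + h(3)].
Sum = 120.

120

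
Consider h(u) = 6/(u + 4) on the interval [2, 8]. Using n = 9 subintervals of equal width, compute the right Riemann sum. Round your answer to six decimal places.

3.996839

Δu = (8 − 2)/9 = 2/3.
Right endpoints: 8/3, 10/3, 4, 14/3, 16/3, 6, 20/3, 22/3, 8.
h(8/3) = 0.9, h(10/3) = 9/11, h(4) = 0.75, h(14/3) = 9/13, h(16/3) = 9/14, h(6) = 0.6, h(20/3) = 0.5625, h(22/3) = 9/17, h(8) = 0.5.
Sum = Δu · [h(8/3) + h(10/3) + h(4) + ...].
Sum ≈ 3.996839.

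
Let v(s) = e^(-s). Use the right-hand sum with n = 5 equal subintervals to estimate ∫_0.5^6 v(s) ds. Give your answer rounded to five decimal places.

Δs = (6 − 0.5)/5 = 1.1.
Right endpoints: 1.6, 2.7, 3.8, 4.9, 6.
v(1.6) ≈ 0.20190, v(2.7) ≈ 0.06721, v(3.8) ≈ 0.02237, v(4.9) ≈ 0.00745, v(6) ≈ 0.00248.
Sum = Δs · [v(1.6) + v(2.7) + v(3.8) + v(4.9) + v(6)].
Sum ≈ 0.33154.

0.33154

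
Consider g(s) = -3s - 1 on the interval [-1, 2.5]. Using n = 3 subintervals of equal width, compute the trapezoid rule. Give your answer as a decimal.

Δs = (2.5 − (-1))/3 = 7/6.
g(-1) = 2, g(1/6) = -1.5, g(4/3) = -5, g(2.5) = -8.5.
T_3 = (Δs/2)·[g(s_0) + 2g(s_1) + 2g(s_2) + g(s_3)].
Sum = -11.375.

-11.375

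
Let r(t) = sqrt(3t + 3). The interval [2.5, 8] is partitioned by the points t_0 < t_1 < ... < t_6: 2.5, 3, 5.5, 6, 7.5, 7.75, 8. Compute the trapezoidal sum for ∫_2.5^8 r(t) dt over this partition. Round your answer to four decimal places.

23.5616

Subinterval widths: 0.5, 2.5, 0.5, 1.5, 0.25, 0.25.
r(2.5) ≈ 3.2404, r(3) ≈ 3.4641, r(5.5) ≈ 4.4159, r(6) ≈ 4.5826, r(7.5) ≈ 5.0498, r(7.75) ≈ 5.1235, r(8) ≈ 5.1962.
On each subinterval the trapezoid contributes (Δt_i/2)·[r(t_{i-1}) + r(t_i)].
Sum ≈ 23.5616.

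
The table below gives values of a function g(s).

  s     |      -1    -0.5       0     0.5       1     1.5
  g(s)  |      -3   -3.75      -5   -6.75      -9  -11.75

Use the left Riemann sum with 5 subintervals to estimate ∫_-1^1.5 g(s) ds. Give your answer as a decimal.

Δs = 0.5.
Sum = 0.5·[(-3) + (-3.75) + (-5) + (-6.75) + (-9)] = -13.75.

-13.75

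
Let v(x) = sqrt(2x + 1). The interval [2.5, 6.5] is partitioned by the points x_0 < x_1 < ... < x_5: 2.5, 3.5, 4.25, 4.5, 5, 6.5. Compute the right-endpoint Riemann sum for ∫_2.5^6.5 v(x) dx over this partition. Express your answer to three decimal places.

13.201

Subinterval widths: 1, 0.75, 0.25, 0.5, 1.5.
Right endpoints: 3.5, 4.25, 4.5, 5, 6.5.
v(3.5) ≈ 2.828, v(4.25) ≈ 3.082, v(4.5) ≈ 3.162, v(5) ≈ 3.317, v(6.5) ≈ 3.742.
Sum = Σ Δx_i · v(x_i).
Sum ≈ 13.201.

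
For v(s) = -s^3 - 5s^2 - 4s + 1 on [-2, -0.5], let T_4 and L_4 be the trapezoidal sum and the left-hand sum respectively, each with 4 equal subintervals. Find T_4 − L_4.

0.9140625

T_4 ≈ -0.184570.
L_4 ≈ -1.098633.
T_4 − L_4 = 0.9140625.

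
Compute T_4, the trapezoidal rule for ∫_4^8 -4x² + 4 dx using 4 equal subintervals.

-584

Δx = (8 − 4)/4 = 1.
f(4) = -60, f(5) = -96, f(6) = -140, f(7) = -192, f(8) = -252.
T_4 = (Δx/2)·[f(x_0) + 2f(x_1) + 2f(x_2) + 2f(x_3) + f(x_4)].
Sum = -584.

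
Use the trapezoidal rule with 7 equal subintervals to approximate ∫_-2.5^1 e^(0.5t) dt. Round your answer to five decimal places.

2.73861

Δt = (1 − (-2.5))/7 = 0.5.
f(-2.5) ≈ 0.28650, f(-2) ≈ 0.36788, f(-1.5) ≈ 0.47237, f(-1) ≈ 0.60653, f(-0.5) ≈ 0.77880, f(0) ≈ 1.00000, f(0.5) ≈ 1.28403, f(1) ≈ 1.64872.
T_7 = (Δt/2)·[f(t_0) + 2f(t_1) + ... + 2f(t_{6}) + f(t_7)].
Sum ≈ 2.73861.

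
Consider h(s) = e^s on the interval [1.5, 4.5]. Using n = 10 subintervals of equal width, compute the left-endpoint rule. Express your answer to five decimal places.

Δs = (4.5 − 1.5)/10 = 0.3.
Left endpoints: 1.5, 1.8, 2.1, 2.4, 2.7, 3, 3.3, 3.6, 3.9, 4.2.
h(1.5) ≈ 4.48169, h(1.8) ≈ 6.04965, h(2.1) ≈ 8.16617, h(2.4) ≈ 11.02318, h(2.7) ≈ 14.87973, h(3) ≈ 20.08554, h(3.3) ≈ 27.11264, h(3.6) ≈ 36.59823, h(3.9) ≈ 49.40245, h(4.2) ≈ 66.68633.
Sum = Δs · [h(1.5) + h(1.8) + h(2.1) + ...].
Sum ≈ 73.34568.

73.34568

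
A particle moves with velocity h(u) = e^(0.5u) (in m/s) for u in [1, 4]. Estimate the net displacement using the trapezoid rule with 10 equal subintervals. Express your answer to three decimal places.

11.502

Δu = (4 − 1)/10 = 0.3.
h(1) ≈ 1.649, h(1.3) ≈ 1.916, h(1.6) ≈ 2.226, h(1.9) ≈ 2.586, h(2.2) ≈ 3.004, h(2.5) ≈ 3.490, h(2.8) ≈ 4.055, h(3.1) ≈ 4.711, h(3.4) ≈ 5.474, h(3.7) ≈ 6.360, h(4) ≈ 7.389.
T_10 = (Δu/2)·[h(u_0) + 2h(u_1) + ... + 2h(u_{9}) + h(u_10)].
Sum ≈ 11.502.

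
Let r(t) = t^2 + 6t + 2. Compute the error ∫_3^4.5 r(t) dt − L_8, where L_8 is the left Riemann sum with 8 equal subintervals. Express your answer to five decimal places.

Exact integral: ∫_3^4.5 r(t) dt = 58.125.
L_8 ≈ 56.2353516.
Error ≈ 58.125 − 56.2353516 ≈ 1.88965.

1.88965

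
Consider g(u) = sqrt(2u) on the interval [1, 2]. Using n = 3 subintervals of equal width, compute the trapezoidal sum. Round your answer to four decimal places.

Δu = (2 − 1)/3 = 1/3.
g(1) ≈ 1.4142, g(4/3) ≈ 1.6330, g(5/3) ≈ 1.8257, g(2) ≈ 2.0000.
T_3 = (Δu/2)·[g(u_0) + 2g(u_1) + 2g(u_2) + g(u_3)].
Sum ≈ 1.7219.

1.7219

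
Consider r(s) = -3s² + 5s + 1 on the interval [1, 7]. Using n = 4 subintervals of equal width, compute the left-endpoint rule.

-137.25

Δs = (7 − 1)/4 = 1.5.
Left endpoints: 1, 2.5, 4, 5.5.
r(1) = 3, r(2.5) = -5.25, r(4) = -27, r(5.5) = -62.25.
Sum = Δs · [r(1) + r(2.5) + r(4) + r(5.5)].
Sum = -137.25.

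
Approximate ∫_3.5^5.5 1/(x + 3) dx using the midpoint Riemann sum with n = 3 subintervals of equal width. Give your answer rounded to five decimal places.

0.26808

Δx = (5.5 − 3.5)/3 = 2/3.
Midpoints: 23/6, 4.5, 31/6.
f(23/6) = 6/41, f(4.5) = 2/15, f(31/6) = 6/49.
Sum = Δx · [f(23/6) + f(4.5) + f(31/6)].
Sum ≈ 0.26808.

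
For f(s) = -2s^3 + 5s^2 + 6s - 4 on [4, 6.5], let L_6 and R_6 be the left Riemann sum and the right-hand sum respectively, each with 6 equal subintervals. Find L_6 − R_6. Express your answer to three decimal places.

114.583

L_6 ≈ -289.36487.
R_6 ≈ -403.94821.
L_6 − R_6 ≈ 114.583.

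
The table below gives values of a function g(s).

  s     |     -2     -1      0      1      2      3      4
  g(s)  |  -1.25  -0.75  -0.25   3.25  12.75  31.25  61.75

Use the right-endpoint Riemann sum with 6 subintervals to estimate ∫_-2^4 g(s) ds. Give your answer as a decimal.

Δs = 1.
Sum = 1·[(-0.75) + (-0.25) + 3.25 + 12.75 + 31.25 + 61.75] = 108.

108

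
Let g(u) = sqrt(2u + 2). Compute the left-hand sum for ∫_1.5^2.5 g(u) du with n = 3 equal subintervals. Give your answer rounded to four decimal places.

2.3777

Δu = (2.5 − 1.5)/3 = 1/3.
Left endpoints: 1.5, 11/6, 13/6.
g(1.5) ≈ 2.2361, g(11/6) ≈ 2.3805, g(13/6) ≈ 2.5166.
Sum = Δu · [g(1.5) + g(11/6) + g(13/6)].
Sum ≈ 2.3777.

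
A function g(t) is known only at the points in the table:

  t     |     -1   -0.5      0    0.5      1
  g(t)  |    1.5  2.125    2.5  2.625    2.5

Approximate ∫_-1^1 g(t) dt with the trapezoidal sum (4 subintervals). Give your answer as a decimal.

4.625

Δt = 0.5.
T_4 = (0.5/2)·[1.5 + 2·2.125 + 2·2.5 + 2·2.625 + 2.5] = 4.625.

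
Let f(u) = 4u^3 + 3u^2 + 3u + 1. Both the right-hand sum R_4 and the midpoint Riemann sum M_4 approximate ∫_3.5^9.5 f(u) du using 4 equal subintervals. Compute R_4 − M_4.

R_4 = 11747.25.
M_4 = 8841.375.
R_4 − M_4 = 2905.875.

2905.875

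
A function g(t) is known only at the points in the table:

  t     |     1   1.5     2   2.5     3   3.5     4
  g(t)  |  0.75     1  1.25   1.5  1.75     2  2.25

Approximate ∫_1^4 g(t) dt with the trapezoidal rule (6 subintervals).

Δt = 0.5.
T_6 = (0.5/2)·[0.75 + 2·1 + 2·1.25 + 2·1.5 + 2·1.75 + 2·2 + 2.25] = 4.5.

4.5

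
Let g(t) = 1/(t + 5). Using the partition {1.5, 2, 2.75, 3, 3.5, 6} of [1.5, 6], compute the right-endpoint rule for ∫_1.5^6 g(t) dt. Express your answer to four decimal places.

0.4855

Subinterval widths: 0.5, 0.75, 0.25, 0.5, 2.5.
Right endpoints: 2, 2.75, 3, 3.5, 6.
g(2) = 1/7, g(2.75) = 4/31, g(3) = 0.125, g(3.5) = 2/17, g(6) = 1/11.
Sum = Σ Δt_i · g(t_i).
Sum ≈ 0.4855.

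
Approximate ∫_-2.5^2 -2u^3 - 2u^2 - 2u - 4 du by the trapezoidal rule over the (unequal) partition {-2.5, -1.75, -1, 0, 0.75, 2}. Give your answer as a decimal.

-22.2421875

Subinterval widths: 0.75, 0.75, 1, 0.75, 1.25.
f(-2.5) = 19.75, f(-1.75) = 4.09375, f(-1) = -2, f(0) = -4, f(0.75) = -7.46875, f(2) = -32.
On each subinterval the trapezoid contributes (Δu_i/2)·[f(u_{i-1}) + f(u_i)].
Sum = -22.2421875.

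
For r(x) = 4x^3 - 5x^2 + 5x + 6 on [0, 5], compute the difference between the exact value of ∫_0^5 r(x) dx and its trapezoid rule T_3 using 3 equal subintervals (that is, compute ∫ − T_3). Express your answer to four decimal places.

-57.8704

Exact integral: ∫_0^5 r(x) dx ≈ 509.166667.
T_3 ≈ 567.037037.
Error ≈ 509.166667 − 567.037037 ≈ -57.8704.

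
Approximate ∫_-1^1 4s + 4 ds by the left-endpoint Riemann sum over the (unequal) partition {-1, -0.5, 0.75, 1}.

Subinterval widths: 0.5, 1.25, 0.25.
Left endpoints: -1, -0.5, 0.75.
f(-1) = 0, f(-0.5) = 2, f(0.75) = 7.
Sum = Σ Δs_i · f(s_i).
Sum = 4.25.

4.25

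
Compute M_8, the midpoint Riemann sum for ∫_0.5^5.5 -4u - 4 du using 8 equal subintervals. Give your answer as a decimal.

-80

Δu = (5.5 − 0.5)/8 = 0.625.
Midpoints: 0.8125, 1.4375, 2.0625, 2.6875, 3.3125, 3.9375, 4.5625, 5.1875.
f(0.8125) = -7.25, f(1.4375) = -9.75, f(2.0625) = -12.25, f(2.6875) = -14.75, f(3.3125) = -17.25, f(3.9375) = -19.75, f(4.5625) = -22.25, f(5.1875) = -24.75.
Sum = Δu · [f(0.8125) + f(1.4375) + f(2.0625) + ...].
Sum = -80.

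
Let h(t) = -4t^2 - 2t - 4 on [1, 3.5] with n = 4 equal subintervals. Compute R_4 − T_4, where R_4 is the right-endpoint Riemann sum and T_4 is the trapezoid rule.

-15.625

R_4 = -93.359375.
T_4 = -77.734375.
R_4 − T_4 = -15.625.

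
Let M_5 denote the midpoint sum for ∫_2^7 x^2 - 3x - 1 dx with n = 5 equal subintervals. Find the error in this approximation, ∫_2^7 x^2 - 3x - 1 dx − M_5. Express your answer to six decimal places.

0.416667

Exact integral: ∫_2^7 f(x) dx ≈ 39.16666667.
M_5 = 38.75.
Error ≈ 39.16666667 − 38.75 ≈ 0.416667.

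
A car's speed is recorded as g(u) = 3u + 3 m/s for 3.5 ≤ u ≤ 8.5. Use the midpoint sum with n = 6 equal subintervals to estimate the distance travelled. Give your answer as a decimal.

105

Δu = (8.5 − 3.5)/6 = 5/6.
Midpoints: 47/12, 4.75, 67/12, 77/12, 7.25, 97/12.
g(47/12) = 14.75, g(4.75) = 17.25, g(67/12) = 19.75, g(77/12) = 22.25, g(7.25) = 24.75, g(97/12) = 27.25.
Sum = Δu · [g(47/12) + g(4.75) + g(67/12) + ...].
Sum = 105.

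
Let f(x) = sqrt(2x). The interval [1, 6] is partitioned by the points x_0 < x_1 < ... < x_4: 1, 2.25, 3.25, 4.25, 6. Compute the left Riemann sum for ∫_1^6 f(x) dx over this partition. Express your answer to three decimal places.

Subinterval widths: 1.25, 1, 1, 1.75.
Left endpoints: 1, 2.25, 3.25, 4.25.
f(1) ≈ 1.414, f(2.25) ≈ 2.121, f(3.25) ≈ 2.550, f(4.25) ≈ 2.915.
Sum = Σ Δx_i · f(x_i).
Sum ≈ 11.541.

11.541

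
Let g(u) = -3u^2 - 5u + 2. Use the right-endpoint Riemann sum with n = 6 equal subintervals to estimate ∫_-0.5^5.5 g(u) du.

-292.5

Δu = (5.5 − (-0.5))/6 = 1.
Right endpoints: 0.5, 1.5, 2.5, 3.5, 4.5, 5.5.
g(0.5) = -1.25, g(1.5) = -12.25, g(2.5) = -29.25, g(3.5) = -52.25, g(4.5) = -81.25, g(5.5) = -116.25.
Sum = Δu · [g(0.5) + g(1.5) + g(2.5) + ...].
Sum = -292.5.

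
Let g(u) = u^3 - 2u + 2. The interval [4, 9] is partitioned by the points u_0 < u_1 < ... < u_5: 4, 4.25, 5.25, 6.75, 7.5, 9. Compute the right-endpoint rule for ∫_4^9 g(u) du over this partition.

Subinterval widths: 0.25, 1, 1.5, 0.75, 1.5.
Right endpoints: 4.25, 5.25, 6.75, 7.5, 9.
g(4.25) = 70.265625, g(5.25) = 136.203125, g(6.75) = 296.046875, g(7.5) = 408.875, g(9) = 713.
Sum = Σ Δu_i · g(u_i).
Sum = 1973.99609375.

1973.99609375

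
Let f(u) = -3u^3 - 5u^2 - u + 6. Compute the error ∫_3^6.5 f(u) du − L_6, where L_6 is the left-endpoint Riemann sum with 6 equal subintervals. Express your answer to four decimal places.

-256.7041

Exact integral: ∫_3^6.5 f(u) du ≈ -1686.380208.
L_6 ≈ -1429.676071.
Error ≈ -1686.380208 − (-1429.676071) ≈ -256.7041.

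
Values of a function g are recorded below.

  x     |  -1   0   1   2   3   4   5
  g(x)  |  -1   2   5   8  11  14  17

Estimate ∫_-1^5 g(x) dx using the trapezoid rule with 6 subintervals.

Δx = 1.
T_6 = (1/2)·[(-1) + 2·2 + 2·5 + 2·8 + 2·11 + 2·14 + 17] = 48.

48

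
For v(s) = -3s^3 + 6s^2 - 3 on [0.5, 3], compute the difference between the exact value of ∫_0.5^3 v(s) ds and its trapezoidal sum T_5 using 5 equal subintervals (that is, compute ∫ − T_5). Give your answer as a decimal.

1.015625

Exact integral: ∫_0.5^3 v(s) ds = -14.453125.
T_5 = -15.46875.
Error = -14.453125 − (-15.46875) = 1.015625.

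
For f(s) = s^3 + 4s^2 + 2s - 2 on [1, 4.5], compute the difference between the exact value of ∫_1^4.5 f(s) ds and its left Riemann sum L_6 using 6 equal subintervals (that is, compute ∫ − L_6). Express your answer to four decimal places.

48.3549

Exact integral: ∫_1^4.5 f(s) ds ≈ 234.682292.
L_6 ≈ 186.327402.
Error ≈ 234.682292 − 186.327402 ≈ 48.3549.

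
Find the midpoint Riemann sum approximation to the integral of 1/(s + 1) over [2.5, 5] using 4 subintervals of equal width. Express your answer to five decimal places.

Δs = (5 − 2.5)/4 = 0.625.
Midpoints: 2.8125, 3.4375, 4.0625, 4.6875.
f(2.8125) = 16/61, f(3.4375) = 16/71, f(4.0625) = 16/81, f(4.6875) = 16/91.
Sum = Δs · [f(2.8125) + f(3.4375) + f(4.0625) + f(4.6875)].
Sum ≈ 0.53813.

0.53813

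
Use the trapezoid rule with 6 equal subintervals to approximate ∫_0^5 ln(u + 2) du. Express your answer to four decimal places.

7.2146

Δu = (5 − 0)/6 = 5/6.
f(0) ≈ 0.6931, f(5/6) ≈ 1.0415, f(5/3) ≈ 1.2993, f(2.5) ≈ 1.5041, f(10/3) ≈ 1.6740, f(25/6) ≈ 1.8192, f(5) ≈ 1.9459.
T_6 = (Δu/2)·[f(u_0) + 2f(u_1) + ... + 2f(u_{5}) + f(u_6)].
Sum ≈ 7.2146.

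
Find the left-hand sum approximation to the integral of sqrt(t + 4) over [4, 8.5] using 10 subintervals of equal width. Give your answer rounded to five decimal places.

Δt = (8.5 − 4)/10 = 0.45.
Left endpoints: 4, 4.45, 4.9, 5.35, 5.8, 6.25, 6.7, 7.15, 7.6, 8.05.
f(4) ≈ 2.82843, f(4.45) ≈ 2.90689, f(4.9) ≈ 2.98329, f(5.35) ≈ 3.05778, f(5.8) ≈ 3.13050, f(6.25) ≈ 3.20156, f(6.7) ≈ 3.27109, f(7.15) ≈ 3.33916, f(7.6) ≈ 3.40588, f(8.05) ≈ 3.47131.
Sum = Δt · [f(4) + f(4.45) + f(4.9) + ...].
Sum ≈ 14.21814.

14.21814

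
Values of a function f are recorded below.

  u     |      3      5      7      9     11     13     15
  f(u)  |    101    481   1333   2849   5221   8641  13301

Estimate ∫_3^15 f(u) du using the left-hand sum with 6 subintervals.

37252

Δu = 2.
Sum = 2·[101 + 481 + 1333 + 2849 + 5221 + 8641] = 37252.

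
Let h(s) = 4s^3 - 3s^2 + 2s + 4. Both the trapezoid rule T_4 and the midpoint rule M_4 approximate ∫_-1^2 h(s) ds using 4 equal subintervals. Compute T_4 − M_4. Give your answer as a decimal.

T_4 = 21.84375.
M_4 = 20.578125.
T_4 − M_4 = 1.265625.

1.265625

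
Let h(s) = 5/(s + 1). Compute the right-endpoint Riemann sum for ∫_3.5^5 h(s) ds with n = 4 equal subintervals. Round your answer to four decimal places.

Δs = (5 − 3.5)/4 = 0.375.
Right endpoints: 3.875, 4.25, 4.625, 5.
h(3.875) = 40/39, h(4.25) = 20/21, h(4.625) = 8/9, h(5) = 5/6.
Sum = Δs · [h(3.875) + h(4.25) + h(4.625) + h(5)].
Sum ≈ 1.3876.

1.3876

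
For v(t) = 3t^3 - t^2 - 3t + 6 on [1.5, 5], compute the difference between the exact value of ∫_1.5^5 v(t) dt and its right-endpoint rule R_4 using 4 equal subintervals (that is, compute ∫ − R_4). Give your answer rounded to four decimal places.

-157.7028

Exact integral: ∫_1.5^5 v(t) dt ≈ 411.286458.
R_4 ≈ 568.989258.
Error ≈ 411.286458 − 568.989258 ≈ -157.7028.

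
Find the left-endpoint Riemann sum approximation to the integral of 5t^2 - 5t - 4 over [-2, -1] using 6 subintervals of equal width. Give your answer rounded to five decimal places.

16.85648

Δt = (-1 − (-2))/6 = 1/6.
Left endpoints: -2, -11/6, -5/3, -1.5, -4/3, -7/6.
f(-2) = 26, f(-11/6) = 791/36, f(-5/3) = 164/9, f(-1.5) = 14.75, f(-4/3) = 104/9, f(-7/6) = 311/36.
Sum = Δt · [f(-2) + f(-11/6) + f(-5/3) + ...].
Sum ≈ 16.85648.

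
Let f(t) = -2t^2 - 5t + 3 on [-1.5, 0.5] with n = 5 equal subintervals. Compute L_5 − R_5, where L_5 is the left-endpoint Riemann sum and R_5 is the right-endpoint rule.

2.4

L_5 = 9.76.
R_5 = 7.36.
L_5 − R_5 = 2.4.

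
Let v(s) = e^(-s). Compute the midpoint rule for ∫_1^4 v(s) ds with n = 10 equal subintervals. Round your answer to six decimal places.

Δs = (4 − 1)/10 = 0.3.
Midpoints: 1.15, 1.45, 1.75, 2.05, 2.35, 2.65, 2.95, 3.25, 3.55, 3.85.
v(1.15) ≈ 0.316637, v(1.45) ≈ 0.234570, v(1.75) ≈ 0.173774, v(2.05) ≈ 0.128735, v(2.35) ≈ 0.095369, v(2.65) ≈ 0.070651, v(2.95) ≈ 0.052340, v(3.25) ≈ 0.038774, v(3.55) ≈ 0.028725, v(3.85) ≈ 0.021280.
Sum = Δs · [v(1.15) + v(1.45) + v(1.75) + ...].
Sum ≈ 0.348256.

0.348256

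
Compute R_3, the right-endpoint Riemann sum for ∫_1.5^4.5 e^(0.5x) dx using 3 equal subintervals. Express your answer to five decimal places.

18.73268

Δx = (4.5 − 1.5)/3 = 1.
Right endpoints: 2.5, 3.5, 4.5.
f(2.5) ≈ 3.49034, f(3.5) ≈ 5.75460, f(4.5) ≈ 9.48774.
Sum = Δx · [f(2.5) + f(3.5) + f(4.5)].
Sum ≈ 18.73268.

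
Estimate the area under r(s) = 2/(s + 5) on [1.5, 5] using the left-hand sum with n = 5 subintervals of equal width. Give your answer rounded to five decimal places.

0.90037

Δs = (5 − 1.5)/5 = 0.7.
Left endpoints: 1.5, 2.2, 2.9, 3.6, 4.3.
r(1.5) = 4/13, r(2.2) = 5/18, r(2.9) = 20/79, r(3.6) = 10/43, r(4.3) = 20/93.
Sum = Δs · [r(1.5) + r(2.2) + r(2.9) + r(3.6) + r(4.3)].
Sum ≈ 0.90037.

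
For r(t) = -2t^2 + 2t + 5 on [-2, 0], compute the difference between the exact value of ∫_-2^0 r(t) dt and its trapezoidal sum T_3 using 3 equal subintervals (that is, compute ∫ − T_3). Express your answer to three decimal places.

0.296

Exact integral: ∫_-2^0 r(t) dt ≈ 0.66667.
T_3 ≈ 0.37037.
Error ≈ 0.66667 − 0.37037 ≈ 0.296.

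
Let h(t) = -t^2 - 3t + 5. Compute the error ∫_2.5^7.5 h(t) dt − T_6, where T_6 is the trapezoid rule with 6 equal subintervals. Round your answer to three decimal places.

0.579

Exact integral: ∫_2.5^7.5 h(t) dt ≈ -185.41667.
T_6 ≈ -185.99537.
Error ≈ -185.41667 − (-185.99537) ≈ 0.579.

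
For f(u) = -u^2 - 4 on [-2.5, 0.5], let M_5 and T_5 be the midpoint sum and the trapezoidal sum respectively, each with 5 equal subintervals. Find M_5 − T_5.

0.27

M_5 = -17.16.
T_5 = -17.43.
M_5 − T_5 = 0.27.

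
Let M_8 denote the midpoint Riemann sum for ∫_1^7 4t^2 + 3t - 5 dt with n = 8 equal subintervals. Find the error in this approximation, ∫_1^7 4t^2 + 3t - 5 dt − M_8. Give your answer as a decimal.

Exact integral: ∫_1^7 f(t) dt = 498.
M_8 = 496.875.
Error = 498 − 496.875 = 1.125.

1.125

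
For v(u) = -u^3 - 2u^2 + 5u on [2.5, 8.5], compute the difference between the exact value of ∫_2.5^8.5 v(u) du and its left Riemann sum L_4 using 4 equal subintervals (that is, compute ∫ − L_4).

Exact integral: ∫_2.5^8.5 v(u) du = -1529.25.
L_4 = -1045.5.
Error = -1529.25 − (-1045.5) = -483.75.

-483.75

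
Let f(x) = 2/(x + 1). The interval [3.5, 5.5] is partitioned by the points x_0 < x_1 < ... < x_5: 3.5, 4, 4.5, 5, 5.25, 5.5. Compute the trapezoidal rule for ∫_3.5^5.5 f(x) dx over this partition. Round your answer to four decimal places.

Subinterval widths: 0.5, 0.5, 0.5, 0.25, 0.25.
f(3.5) = 4/9, f(4) = 0.4, f(4.5) = 4/11, f(5) = 1/3, f(5.25) = 0.32, f(5.5) = 4/13.
On each subinterval the trapezoid contributes (Δx_i/2)·[f(x_{i-1}) + f(x_i)].
Sum ≈ 0.7364.

0.7364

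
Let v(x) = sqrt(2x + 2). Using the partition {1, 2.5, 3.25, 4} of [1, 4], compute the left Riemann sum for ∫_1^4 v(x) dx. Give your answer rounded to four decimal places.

Subinterval widths: 1.5, 0.75, 0.75.
Left endpoints: 1, 2.5, 3.25.
v(1) ≈ 2.0000, v(2.5) ≈ 2.6458, v(3.25) ≈ 2.9155.
Sum = Σ Δx_i · v(x_i).
Sum ≈ 7.1709.

7.1709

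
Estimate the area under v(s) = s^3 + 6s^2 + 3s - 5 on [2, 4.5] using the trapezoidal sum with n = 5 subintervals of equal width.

278.28125

Δs = (4.5 − 2)/5 = 0.5.
v(2) = 33, v(2.5) = 55.625, v(3) = 85, v(3.5) = 121.875, v(4) = 167, v(4.5) = 221.125.
T_5 = (Δs/2)·[v(s_0) + 2v(s_1) + ... + 2v(s_{4}) + v(s_5)].
Sum = 278.28125.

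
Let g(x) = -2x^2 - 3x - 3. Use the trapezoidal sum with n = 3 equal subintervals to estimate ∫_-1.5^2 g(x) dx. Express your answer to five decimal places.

Δx = (2 − (-1.5))/3 = 7/6.
g(-1.5) = -3, g(-1/3) = -20/9, g(5/6) = -62/9, g(2) = -17.
T_3 = (Δx/2)·[g(x_0) + 2g(x_1) + 2g(x_2) + g(x_3)].
Sum ≈ -22.29630.

-22.29630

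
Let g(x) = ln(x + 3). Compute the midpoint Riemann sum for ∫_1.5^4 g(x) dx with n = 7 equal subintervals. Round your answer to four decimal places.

4.3534

Δx = (4 − 1.5)/7 = 5/14.
Midpoints: 47/28, 57/28, 67/28, 2.75, 87/28, 97/28, 107/28.
g(47/28) ≈ 1.5430, g(57/28) ≈ 1.6166, g(67/28) ≈ 1.6851, g(2.75) ≈ 1.7492, g(87/28) ≈ 1.8095, g(97/28) ≈ 1.8663, g(107/28) ≈ 1.9201.
Sum = Δx · [g(47/28) + g(57/28) + g(67/28) + ...].
Sum ≈ 4.3534.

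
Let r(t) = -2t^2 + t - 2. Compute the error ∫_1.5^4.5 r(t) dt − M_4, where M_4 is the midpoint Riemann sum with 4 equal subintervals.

-0.28125

Exact integral: ∫_1.5^4.5 r(t) dt = -55.5.
M_4 = -55.21875.
Error = -55.5 − (-55.21875) = -0.28125.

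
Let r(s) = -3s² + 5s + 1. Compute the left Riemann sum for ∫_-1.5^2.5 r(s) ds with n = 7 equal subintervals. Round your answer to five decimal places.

Δs = (2.5 − (-1.5))/7 = 4/7.
Left endpoints: -1.5, -13/14, -5/14, 3/14, 11/14, 19/14, 27/14.
r(-1.5) = -13.25, r(-13/14) = -1221/196, r(-5/14) = -229/196, r(3/14) = 379/196, r(11/14) = 603/196, r(19/14) = 443/196, r(27/14) = -101/196.
Sum = Δs · [r(-1.5) + r(-13/14) + r(-5/14) + ...].
Sum ≈ -7.93878.

-7.93878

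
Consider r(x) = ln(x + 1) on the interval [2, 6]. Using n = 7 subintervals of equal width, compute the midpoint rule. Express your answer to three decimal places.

Δx = (6 − 2)/7 = 4/7.
Midpoints: 16/7, 20/7, 24/7, 4, 32/7, 36/7, 40/7.
r(16/7) ≈ 1.190, r(20/7) ≈ 1.350, r(24/7) ≈ 1.488, r(4) ≈ 1.609, r(32/7) ≈ 1.718, r(36/7) ≈ 1.815, r(40/7) ≈ 1.904.
Sum = Δx · [r(16/7) + r(20/7) + r(24/7) + ...].
Sum ≈ 6.328.

6.328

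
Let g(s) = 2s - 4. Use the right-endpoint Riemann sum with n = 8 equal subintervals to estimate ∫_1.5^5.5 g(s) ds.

Δs = (5.5 − 1.5)/8 = 0.5.
Right endpoints: 2, 2.5, 3, 3.5, 4, 4.5, 5, 5.5.
g(2) = 0, g(2.5) = 1, g(3) = 2, g(3.5) = 3, g(4) = 4, g(4.5) = 5, g(5) = 6, g(5.5) = 7.
Sum = Δs · [g(2) + g(2.5) + g(3) + ...].
Sum = 14.

14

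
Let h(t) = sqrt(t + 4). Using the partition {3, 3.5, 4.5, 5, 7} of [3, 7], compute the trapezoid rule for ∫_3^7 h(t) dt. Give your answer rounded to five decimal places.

Subinterval widths: 0.5, 1, 0.5, 2.
h(3) ≈ 2.64575, h(3.5) ≈ 2.73861, h(4.5) ≈ 2.91548, h(5) ≈ 3.00000, h(7) ≈ 3.31662.
On each subinterval the trapezoid contributes (Δt_i/2)·[h(t_{i-1}) + h(t_i)].
Sum ≈ 11.96863.

11.96863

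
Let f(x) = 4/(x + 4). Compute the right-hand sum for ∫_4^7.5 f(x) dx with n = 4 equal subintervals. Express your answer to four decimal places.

1.3871

Δx = (7.5 − 4)/4 = 0.875.
Right endpoints: 4.875, 5.75, 6.625, 7.5.
f(4.875) = 32/71, f(5.75) = 16/39, f(6.625) = 32/85, f(7.5) = 8/23.
Sum = Δx · [f(4.875) + f(5.75) + f(6.625) + f(7.5)].
Sum ≈ 1.3871.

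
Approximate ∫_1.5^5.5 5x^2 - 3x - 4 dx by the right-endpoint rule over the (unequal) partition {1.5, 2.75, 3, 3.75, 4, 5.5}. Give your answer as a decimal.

Subinterval widths: 1.25, 0.25, 0.75, 0.25, 1.5.
Right endpoints: 2.75, 3, 3.75, 4, 5.5.
f(2.75) = 25.5625, f(3) = 32, f(3.75) = 55.0625, f(4) = 64, f(5.5) = 130.75.
Sum = Σ Δx_i · f(x_i).
Sum = 293.375.

293.375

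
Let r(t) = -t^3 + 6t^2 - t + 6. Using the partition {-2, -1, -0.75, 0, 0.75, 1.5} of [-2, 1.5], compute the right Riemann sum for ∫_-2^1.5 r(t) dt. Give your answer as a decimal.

38.2578125

Subinterval widths: 1, 0.25, 0.75, 0.75, 0.75.
Right endpoints: -1, -0.75, 0, 0.75, 1.5.
r(-1) = 14, r(-0.75) = 10.546875, r(0) = 6, r(0.75) = 8.203125, r(1.5) = 14.625.
Sum = Σ Δt_i · r(t_i).
Sum = 38.2578125.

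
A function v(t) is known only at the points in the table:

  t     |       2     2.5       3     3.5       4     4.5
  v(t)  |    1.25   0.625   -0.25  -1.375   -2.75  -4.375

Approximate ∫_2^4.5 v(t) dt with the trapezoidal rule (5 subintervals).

Δt = 0.5.
T_5 = (0.5/2)·[1.25 + 2·0.625 + 2·(-0.25) + 2·(-1.375) + 2·(-2.75) + (-4.375)] = -2.65625.

-2.65625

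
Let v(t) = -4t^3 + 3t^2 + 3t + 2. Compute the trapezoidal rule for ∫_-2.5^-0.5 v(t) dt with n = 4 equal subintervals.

Δt = (-0.5 − (-2.5))/4 = 0.5.
v(-2.5) = 75.75, v(-2) = 40, v(-1.5) = 17.75, v(-1) = 6, v(-0.5) = 1.75.
T_4 = (Δt/2)·[v(t_0) + 2v(t_1) + 2v(t_2) + 2v(t_3) + v(t_4)].
Sum = 51.25.

51.25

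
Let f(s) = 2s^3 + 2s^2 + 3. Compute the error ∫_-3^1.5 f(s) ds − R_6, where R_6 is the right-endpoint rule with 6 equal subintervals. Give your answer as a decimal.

-16.6640625

Exact integral: ∫_-3^1.5 f(s) ds = -4.21875.
R_6 = 12.4453125.
Error = -4.21875 − 12.4453125 = -16.6640625.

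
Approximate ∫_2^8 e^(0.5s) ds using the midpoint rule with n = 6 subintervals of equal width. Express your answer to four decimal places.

Δs = (8 − 2)/6 = 1.
Midpoints: 2.5, 3.5, 4.5, 5.5, 6.5, 7.5.
f(2.5) ≈ 3.4903, f(3.5) ≈ 5.7546, f(4.5) ≈ 9.4877, f(5.5) ≈ 15.6426, f(6.5) ≈ 25.7903, f(7.5) ≈ 42.5211.
Sum = Δs · [f(2.5) + f(3.5) + f(4.5) + ...].
Sum ≈ 102.6867.

102.6867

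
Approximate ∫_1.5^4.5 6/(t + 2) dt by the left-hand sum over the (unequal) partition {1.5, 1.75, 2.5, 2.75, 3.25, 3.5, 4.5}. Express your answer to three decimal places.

Subinterval widths: 0.25, 0.75, 0.25, 0.5, 0.25, 1.
Left endpoints: 1.5, 1.75, 2.5, 2.75, 3.25, 3.5.
f(1.5) = 12/7, f(1.75) = 1.6, f(2.5) = 4/3, f(2.75) = 24/19, f(3.25) = 8/7, f(3.5) = 12/11.
Sum = Σ Δt_i · f(t_i).
Sum ≈ 3.970.

3.970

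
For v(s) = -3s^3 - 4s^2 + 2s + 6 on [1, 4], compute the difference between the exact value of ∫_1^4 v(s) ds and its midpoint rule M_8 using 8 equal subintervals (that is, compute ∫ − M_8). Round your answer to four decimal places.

-0.9316

Exact integral: ∫_1^4 v(s) ds = -242.25.
M_8 ≈ -241.318359.
Error ≈ -242.25 − (-241.318359) ≈ -0.9316.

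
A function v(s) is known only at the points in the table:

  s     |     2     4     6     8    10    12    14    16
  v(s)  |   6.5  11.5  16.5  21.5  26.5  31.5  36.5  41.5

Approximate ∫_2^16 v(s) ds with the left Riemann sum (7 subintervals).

301

Δs = 2.
Sum = 2·[6.5 + 11.5 + 16.5 + 21.5 + 26.5 + 31.5 + 36.5] = 301.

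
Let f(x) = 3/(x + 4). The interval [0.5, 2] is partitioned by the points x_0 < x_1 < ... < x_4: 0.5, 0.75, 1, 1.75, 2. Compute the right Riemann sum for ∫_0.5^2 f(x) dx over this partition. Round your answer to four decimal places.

0.8242

Subinterval widths: 0.25, 0.25, 0.75, 0.25.
Right endpoints: 0.75, 1, 1.75, 2.
f(0.75) = 12/19, f(1) = 0.6, f(1.75) = 12/23, f(2) = 0.5.
Sum = Σ Δx_i · f(x_i).
Sum ≈ 0.8242.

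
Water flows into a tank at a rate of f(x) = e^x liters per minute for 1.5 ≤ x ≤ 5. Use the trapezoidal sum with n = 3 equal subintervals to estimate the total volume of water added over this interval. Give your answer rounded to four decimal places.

Δx = (5 − 1.5)/3 = 7/6.
f(1.5) ≈ 4.4817, f(8/3) ≈ 14.3919, f(23/6) ≈ 46.2163, f(5) ≈ 148.4132.
T_3 = (Δx/2)·[f(x_0) + 2f(x_1) + 2f(x_2) + f(x_3)].
Sum ≈ 159.8983.

159.8983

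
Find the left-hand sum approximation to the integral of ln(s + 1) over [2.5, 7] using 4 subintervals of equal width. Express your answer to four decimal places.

Δs = (7 − 2.5)/4 = 1.125.
Left endpoints: 2.5, 3.625, 4.75, 5.875.
f(2.5) ≈ 1.2528, f(3.625) ≈ 1.5315, f(4.75) ≈ 1.7492, f(5.875) ≈ 1.9279.
Sum = Δs · [f(2.5) + f(3.625) + f(4.75) + f(5.875)].
Sum ≈ 7.2690.

7.2690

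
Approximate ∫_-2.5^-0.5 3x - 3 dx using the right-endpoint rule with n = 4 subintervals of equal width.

-13.5

Δx = (-0.5 − (-2.5))/4 = 0.5.
Right endpoints: -2, -1.5, -1, -0.5.
f(-2) = -9, f(-1.5) = -7.5, f(-1) = -6, f(-0.5) = -4.5.
Sum = Δx · [f(-2) + f(-1.5) + f(-1) + f(-0.5)].
Sum = -13.5.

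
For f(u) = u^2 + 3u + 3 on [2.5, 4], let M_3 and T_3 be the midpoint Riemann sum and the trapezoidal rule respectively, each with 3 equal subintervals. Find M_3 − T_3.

-0.09375

M_3 = 35.21875.
T_3 = 35.3125.
M_3 − T_3 = -0.09375.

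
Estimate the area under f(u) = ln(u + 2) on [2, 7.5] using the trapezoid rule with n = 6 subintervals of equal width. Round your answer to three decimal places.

10.332

Δu = (7.5 − 2)/6 = 11/12.
f(2) ≈ 1.386, f(35/12) ≈ 1.593, f(23/6) ≈ 1.764, f(4.75) ≈ 1.910, f(17/3) ≈ 2.037, f(79/12) ≈ 2.150, f(7.5) ≈ 2.251.
T_6 = (Δu/2)·[f(u_0) + 2f(u_1) + ... + 2f(u_{5}) + f(u_6)].
Sum ≈ 10.332.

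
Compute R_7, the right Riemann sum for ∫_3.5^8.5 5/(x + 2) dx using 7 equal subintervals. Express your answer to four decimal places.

3.0836

Δx = (8.5 − 3.5)/7 = 5/7.
Right endpoints: 59/14, 69/14, 79/14, 89/14, 99/14, 109/14, 8.5.
f(59/14) = 70/87, f(69/14) = 70/97, f(79/14) = 70/107, f(89/14) = 70/117, f(99/14) = 70/127, f(109/14) = 70/137, f(8.5) = 10/21.
Sum = Δx · [f(59/14) + f(69/14) + f(79/14) + ...].
Sum ≈ 3.0836.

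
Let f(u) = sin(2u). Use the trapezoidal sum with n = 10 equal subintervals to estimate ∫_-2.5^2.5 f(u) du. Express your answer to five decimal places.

0.00000

Δu = (2.5 − (-2.5))/10 = 0.5.
f(-2.5) ≈ 0.95892, f(-2) ≈ 0.75680, f(-1.5) ≈ -0.14112, f(-1) ≈ -0.90930, f(-0.5) ≈ -0.84147, f(0) ≈ 0.00000, f(0.5) ≈ 0.84147, f(1) ≈ 0.90930, f(1.5) ≈ 0.14112, f(2) ≈ -0.75680, f(2.5) ≈ -0.95892.
T_10 = (Δu/2)·[f(u_0) + 2f(u_1) + ... + 2f(u_{9}) + f(u_10)].
Sum ≈ 0.00000.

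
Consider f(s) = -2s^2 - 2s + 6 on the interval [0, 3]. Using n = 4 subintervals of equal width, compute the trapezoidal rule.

Δs = (3 − 0)/4 = 0.75.
f(0) = 6, f(0.75) = 3.375, f(1.5) = -1.5, f(2.25) = -8.625, f(3) = -18.
T_4 = (Δs/2)·[f(s_0) + 2f(s_1) + 2f(s_2) + 2f(s_3) + f(s_4)].
Sum = -9.5625.

-9.5625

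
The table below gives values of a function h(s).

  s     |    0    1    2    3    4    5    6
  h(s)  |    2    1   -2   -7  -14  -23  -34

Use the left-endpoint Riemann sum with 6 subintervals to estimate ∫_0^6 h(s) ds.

Δs = 1.
Sum = 1·[2 + 1 + (-2) + (-7) + (-14) + (-23)] = -43.

-43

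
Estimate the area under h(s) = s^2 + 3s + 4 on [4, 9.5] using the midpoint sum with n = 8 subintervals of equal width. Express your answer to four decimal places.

397.6167

Δs = (9.5 − 4)/8 = 0.6875.
Midpoints: 4.34375, 5.03125, 5.71875, 6.40625, 7.09375, 7.78125, 8.46875, 9.15625.
h(4.34375) = 36761/1024, h(5.03125) = 45473/1024, h(5.71875) = 55153/1024, h(6.40625) = 65801/1024, h(7.09375) = 77417/1024, h(7.78125) = 90001/1024, h(8.46875) = 103553/1024, h(9.15625) = 118073/1024.
Sum = Δs · [h(4.34375) + h(5.03125) + h(5.71875) + ...].
Sum ≈ 397.6167.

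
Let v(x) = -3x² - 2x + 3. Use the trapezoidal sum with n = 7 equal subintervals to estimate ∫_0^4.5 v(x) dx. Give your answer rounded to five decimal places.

Δx = (4.5 − 0)/7 = 9/14.
v(0) = 3, v(9/14) = 93/196, v(9/7) = -222/49, v(27/14) = -2355/196, v(18/7) = -1077/49, v(45/14) = -6747/196, v(27/7) = -2418/49, v(4.5) = -66.75.
T_7 = (Δx/2)·[v(x_0) + 2v(x_1) + ... + 2v(x_{6}) + v(x_7)].
Sum ≈ -98.80485.

-98.80485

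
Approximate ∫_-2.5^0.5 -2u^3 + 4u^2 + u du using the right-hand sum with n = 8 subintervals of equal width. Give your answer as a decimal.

28.359375

Δu = (0.5 − (-2.5))/8 = 0.375.
Right endpoints: -2.125, -1.75, -1.375, -1, -0.625, -0.25, 0.125, 0.5.
f(-2.125) = 35.12890625, f(-1.75) = 21.21875, f(-1.375) = 11.38671875, f(-1) = 5, f(-0.625) = 1.42578125, f(-0.25) = 0.03125, f(0.125) = 0.18359375, f(0.5) = 1.25.
Sum = Δu · [f(-2.125) + f(-1.75) + f(-1.375) + ...].
Sum = 28.359375.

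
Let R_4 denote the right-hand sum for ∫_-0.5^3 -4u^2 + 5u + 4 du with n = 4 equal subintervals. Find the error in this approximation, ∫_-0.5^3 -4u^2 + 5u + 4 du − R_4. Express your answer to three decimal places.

Exact integral: ∫_-0.5^3 f(u) du ≈ -0.29167.
R_4 = -9.734375.
Error ≈ -0.29167 − (-9.734375) ≈ 9.443.

9.443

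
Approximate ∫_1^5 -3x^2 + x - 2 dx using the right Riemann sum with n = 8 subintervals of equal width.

-137.5

Δx = (5 − 1)/8 = 0.5.
Right endpoints: 1.5, 2, 2.5, 3, 3.5, 4, 4.5, 5.
f(1.5) = -7.25, f(2) = -12, f(2.5) = -18.25, f(3) = -26, f(3.5) = -35.25, f(4) = -46, f(4.5) = -58.25, f(5) = -72.
Sum = Δx · [f(1.5) + f(2) + f(2.5) + ...].
Sum = -137.5.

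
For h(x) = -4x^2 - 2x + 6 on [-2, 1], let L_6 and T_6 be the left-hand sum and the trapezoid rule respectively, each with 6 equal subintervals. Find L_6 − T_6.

-1.5

L_6 = 7.
T_6 = 8.5.
L_6 − T_6 = -1.5.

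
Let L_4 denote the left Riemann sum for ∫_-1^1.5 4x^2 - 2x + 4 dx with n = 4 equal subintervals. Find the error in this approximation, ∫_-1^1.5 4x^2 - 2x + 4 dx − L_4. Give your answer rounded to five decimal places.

-0.65104

Exact integral: ∫_-1^1.5 f(x) dx ≈ 14.5833333.
L_4 = 15.234375.
Error ≈ 14.5833333 − 15.234375 ≈ -0.65104.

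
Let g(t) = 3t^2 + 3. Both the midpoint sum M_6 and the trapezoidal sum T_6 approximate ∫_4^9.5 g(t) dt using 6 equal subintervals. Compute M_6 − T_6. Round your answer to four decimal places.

M_6 ≈ 808.719618.
T_6 ≈ 812.185764.
M_6 − T_6 ≈ -3.4661.

-3.4661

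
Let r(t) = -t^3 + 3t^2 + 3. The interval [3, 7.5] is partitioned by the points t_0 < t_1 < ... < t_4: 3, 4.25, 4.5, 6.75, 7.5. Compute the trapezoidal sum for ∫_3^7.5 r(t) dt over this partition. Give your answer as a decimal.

-392.61328125

Subinterval widths: 1.25, 0.25, 2.25, 0.75.
r(3) = 3, r(4.25) = -19.578125, r(4.5) = -27.375, r(6.75) = -167.859375, r(7.5) = -250.125.
On each subinterval the trapezoid contributes (Δt_i/2)·[r(t_{i-1}) + r(t_i)].
Sum = -392.61328125.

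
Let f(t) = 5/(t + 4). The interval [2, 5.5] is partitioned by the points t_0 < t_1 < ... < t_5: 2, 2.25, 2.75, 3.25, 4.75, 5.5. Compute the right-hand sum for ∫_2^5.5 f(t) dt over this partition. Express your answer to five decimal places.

2.16708

Subinterval widths: 0.25, 0.5, 0.5, 1.5, 0.75.
Right endpoints: 2.25, 2.75, 3.25, 4.75, 5.5.
f(2.25) = 0.8, f(2.75) = 20/27, f(3.25) = 20/29, f(4.75) = 4/7, f(5.5) = 10/19.
Sum = Σ Δt_i · f(t_i).
Sum ≈ 2.16708.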